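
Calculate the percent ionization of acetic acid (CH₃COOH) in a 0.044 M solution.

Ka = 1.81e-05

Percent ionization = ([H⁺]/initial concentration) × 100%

Using Ka equilibrium: x² + Ka×x - Ka×C = 0. Solving: [H⁺] = 8.8341e-04. Percent = (8.8341e-04/0.044) × 100

Percent ionization = 2.01%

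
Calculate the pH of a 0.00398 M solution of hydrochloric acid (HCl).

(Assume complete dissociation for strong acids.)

[H⁺] = 0.00398 M for strong acid. pH = -log[H⁺] = -log(0.00398)

pH = 2.40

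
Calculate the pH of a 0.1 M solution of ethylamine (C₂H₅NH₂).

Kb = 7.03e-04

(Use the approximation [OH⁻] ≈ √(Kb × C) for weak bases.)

[OH⁻] = √(Kb × C) = √(7.03e-04 × 0.1) = 8.3845e-03. pOH = 2.08, pH = 14 - pOH

pH = 11.92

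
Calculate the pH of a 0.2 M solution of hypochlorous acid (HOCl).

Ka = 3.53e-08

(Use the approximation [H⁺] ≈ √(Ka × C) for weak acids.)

[H⁺] = √(Ka × C) = √(3.53e-08 × 0.2) = 8.4024e-05. pH = -log(8.4024e-05)

pH = 4.08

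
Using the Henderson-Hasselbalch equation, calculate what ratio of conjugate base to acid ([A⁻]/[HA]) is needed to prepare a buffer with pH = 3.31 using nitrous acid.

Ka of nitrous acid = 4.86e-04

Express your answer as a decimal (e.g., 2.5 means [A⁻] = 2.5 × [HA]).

pKa = -log(4.86e-04) = 3.3134. pH = pKa + log([A⁻]/[HA]), so log([A⁻]/[HA]) = pH − pKa = 3.31 − 3.3134 = -0.0034. [A⁻]/[HA] = 10^(-0.0034) = 0.992

[A⁻]/[HA] = 0.992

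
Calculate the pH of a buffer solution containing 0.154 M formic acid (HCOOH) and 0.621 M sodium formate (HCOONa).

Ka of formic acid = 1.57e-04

pKa = -log(1.57e-04) = 3.80. pH = pKa + log([A⁻]/[HA]) = 3.80 + log(0.621/0.154)

pH = 4.41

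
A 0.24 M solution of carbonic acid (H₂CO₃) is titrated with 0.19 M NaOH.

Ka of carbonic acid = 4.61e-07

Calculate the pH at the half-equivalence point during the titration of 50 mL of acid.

At half-equivalence [HA] = [A⁻], so Henderson-Hasselbalch gives pH = pKa = -log(4.61e-07) = 6.34.

pH = pKa = 6.34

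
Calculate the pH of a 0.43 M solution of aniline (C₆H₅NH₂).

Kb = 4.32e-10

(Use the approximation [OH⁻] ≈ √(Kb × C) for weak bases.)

[OH⁻] = √(Kb × C) = √(4.32e-10 × 0.43) = 1.3629e-05. pOH = 4.87, pH = 14 - pOH

pH = 9.13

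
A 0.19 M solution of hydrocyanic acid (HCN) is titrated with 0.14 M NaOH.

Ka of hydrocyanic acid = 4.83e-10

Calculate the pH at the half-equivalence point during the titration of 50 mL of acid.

At half-equivalence [HA] = [A⁻], so Henderson-Hasselbalch gives pH = pKa = -log(4.83e-10) = 9.32.

pH = pKa = 9.32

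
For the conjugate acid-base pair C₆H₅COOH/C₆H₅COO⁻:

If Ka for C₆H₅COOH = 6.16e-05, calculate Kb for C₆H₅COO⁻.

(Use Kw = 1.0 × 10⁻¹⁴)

For a conjugate pair Ka × Kb = Kw, so Kb = Kw/Ka = 1.0 × 10⁻¹⁴ / 6.16e-05 = 1.62e-10.

K_b = 1.62e-10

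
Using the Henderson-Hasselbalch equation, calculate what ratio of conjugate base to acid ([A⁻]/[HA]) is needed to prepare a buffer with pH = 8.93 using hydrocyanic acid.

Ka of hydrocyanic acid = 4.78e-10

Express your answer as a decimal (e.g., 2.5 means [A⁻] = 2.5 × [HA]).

pKa = -log(4.78e-10) = 9.3206. pH = pKa + log([A⁻]/[HA]), so log([A⁻]/[HA]) = pH − pKa = 8.93 − 9.3206 = -0.3906. [A⁻]/[HA] = 10^(-0.3906) = 0.407

[A⁻]/[HA] = 0.407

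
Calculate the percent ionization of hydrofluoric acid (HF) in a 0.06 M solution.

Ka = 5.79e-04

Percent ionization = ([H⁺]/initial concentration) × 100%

Using Ka equilibrium: x² + Ka×x - Ka×C = 0. Solving: [H⁺] = 5.6117e-03. Percent = (5.6117e-03/0.06) × 100

Percent ionization = 9.35%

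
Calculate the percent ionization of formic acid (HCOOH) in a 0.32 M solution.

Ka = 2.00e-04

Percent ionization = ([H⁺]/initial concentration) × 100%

Using Ka equilibrium: x² + Ka×x - Ka×C = 0. Solving: [H⁺] = 7.9006e-03. Percent = (7.9006e-03/0.32) × 100

Percent ionization = 2.47%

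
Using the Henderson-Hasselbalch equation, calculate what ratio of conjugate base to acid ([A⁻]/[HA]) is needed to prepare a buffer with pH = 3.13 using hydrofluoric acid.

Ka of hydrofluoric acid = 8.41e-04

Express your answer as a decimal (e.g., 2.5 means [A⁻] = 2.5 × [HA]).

pKa = -log(8.41e-04) = 3.0752. pH = pKa + log([A⁻]/[HA]), so log([A⁻]/[HA]) = pH − pKa = 3.13 − 3.0752 = 0.0548. [A⁻]/[HA] = 10^(0.0548) = 1.13

[A⁻]/[HA] = 1.13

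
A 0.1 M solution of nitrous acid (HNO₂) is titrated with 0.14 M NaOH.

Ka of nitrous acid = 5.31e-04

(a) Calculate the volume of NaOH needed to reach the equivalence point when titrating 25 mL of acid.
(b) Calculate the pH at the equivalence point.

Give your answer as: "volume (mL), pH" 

moles acid = 0.1 × 25/1000 = 0.0025 mol; V_base = moles/0.14 × 1000 = 17.9 mL. At equivalence only the conjugate base is present: [A⁻] = 0.0025/0.043 = 5.8333e-02 M. Kb = Kw/Ka = 1.88e-11; [OH⁻] = √(Kb × [A⁻]) = 1.0481e-06; pOH = 5.98; pH = 14 - pOH = 8.02.

V = 17.9 mL, pH = 8.02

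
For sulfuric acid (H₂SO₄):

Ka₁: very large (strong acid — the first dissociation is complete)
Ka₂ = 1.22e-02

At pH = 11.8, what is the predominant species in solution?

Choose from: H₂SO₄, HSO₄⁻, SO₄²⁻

The first dissociation is complete, so H₂SO₄ itself is never the predominant species in water; pKa₂ = -log(1.22e-02) = 1.91. For a polyprotic acid the predominant species crosses at each pKa: below pKa_n the protonated form dominates, above it the deprotonated form does. At pH = 11.8, the predominant species is SO₄²⁻.

SO₄²⁻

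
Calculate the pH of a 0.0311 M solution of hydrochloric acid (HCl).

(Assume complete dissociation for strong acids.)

[H⁺] = 0.0311 M for strong acid. pH = -log[H⁺] = -log(0.0311)

pH = 1.51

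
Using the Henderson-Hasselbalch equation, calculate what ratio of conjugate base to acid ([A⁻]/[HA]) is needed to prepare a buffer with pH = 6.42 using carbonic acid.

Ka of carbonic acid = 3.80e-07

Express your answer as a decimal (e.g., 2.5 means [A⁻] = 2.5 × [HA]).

pKa = -log(3.80e-07) = 6.4202. pH = pKa + log([A⁻]/[HA]), so log([A⁻]/[HA]) = pH − pKa = 6.42 − 6.4202 = -0.0002. [A⁻]/[HA] = 10^(-0.0002) = 1.00

[A⁻]/[HA] = 1.00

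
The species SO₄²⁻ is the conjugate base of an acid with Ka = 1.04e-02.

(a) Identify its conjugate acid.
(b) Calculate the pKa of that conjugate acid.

(a) The conjugate acid is formed by adding one H⁺ to SO₄²⁻, giving HSO₄⁻. (b) pKa = -log(Ka) = -log(1.04e-02) = 1.98.

Conjugate acid: HSO₄⁻; pK_a = 1.98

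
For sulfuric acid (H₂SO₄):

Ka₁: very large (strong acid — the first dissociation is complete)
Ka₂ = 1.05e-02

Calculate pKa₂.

pKa₂ = -log(Ka₂) = -log(1.05e-02) = 1.98.

pK_{a2} = 1.98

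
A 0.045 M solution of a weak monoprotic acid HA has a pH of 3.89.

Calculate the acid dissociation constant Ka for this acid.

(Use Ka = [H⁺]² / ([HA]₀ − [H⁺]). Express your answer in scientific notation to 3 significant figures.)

[H⁺] = 10^(−pH) = 10^(−3.89) = 1.288e-04 M. For HA ⇌ H⁺ + A⁻, Ka = [H⁺][A⁻]/[HA] = [H⁺]² / ([HA]₀ − [H⁺]) = (1.288e-04)² / (0.045 − 1.288e-04) = 3.70e-07.

K_a = 3.70e-07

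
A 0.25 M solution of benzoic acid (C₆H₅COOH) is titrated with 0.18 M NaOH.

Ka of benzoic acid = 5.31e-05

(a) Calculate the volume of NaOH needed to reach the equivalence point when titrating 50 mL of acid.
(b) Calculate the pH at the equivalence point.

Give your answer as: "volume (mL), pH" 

moles acid = 0.25 × 50/1000 = 0.0125 mol; V_base = moles/0.18 × 1000 = 69.4 mL. At equivalence only the conjugate base is present: [A⁻] = 0.0125/0.119 = 1.0465e-01 M. Kb = Kw/Ka = 1.88e-10; [OH⁻] = √(Kb × [A⁻]) = 4.4394e-06; pOH = 5.35; pH = 14 - pOH = 8.65.

V = 69.4 mL, pH = 8.65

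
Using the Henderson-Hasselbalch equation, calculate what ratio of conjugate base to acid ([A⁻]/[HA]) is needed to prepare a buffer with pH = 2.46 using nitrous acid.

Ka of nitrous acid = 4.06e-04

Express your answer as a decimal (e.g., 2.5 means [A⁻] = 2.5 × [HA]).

pKa = -log(4.06e-04) = 3.3915. pH = pKa + log([A⁻]/[HA]), so log([A⁻]/[HA]) = pH − pKa = 2.46 − 3.3915 = -0.9315. [A⁻]/[HA] = 10^(-0.9315) = 0.117

[A⁻]/[HA] = 0.117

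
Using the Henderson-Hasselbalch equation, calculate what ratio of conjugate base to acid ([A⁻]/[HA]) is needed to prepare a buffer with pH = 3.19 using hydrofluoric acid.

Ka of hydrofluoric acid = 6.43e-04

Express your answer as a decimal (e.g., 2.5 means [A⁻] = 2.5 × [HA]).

pKa = -log(6.43e-04) = 3.1918. pH = pKa + log([A⁻]/[HA]), so log([A⁻]/[HA]) = pH − pKa = 3.19 − 3.1918 = -0.0018. [A⁻]/[HA] = 10^(-0.0018) = 0.996

[A⁻]/[HA] = 0.996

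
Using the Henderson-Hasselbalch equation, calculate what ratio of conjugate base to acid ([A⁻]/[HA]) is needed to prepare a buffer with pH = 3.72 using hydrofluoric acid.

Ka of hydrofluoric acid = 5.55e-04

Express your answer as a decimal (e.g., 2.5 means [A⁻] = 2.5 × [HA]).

pKa = -log(5.55e-04) = 3.2557. pH = pKa + log([A⁻]/[HA]), so log([A⁻]/[HA]) = pH − pKa = 3.72 − 3.2557 = 0.4643. [A⁻]/[HA] = 10^(0.4643) = 2.91

[A⁻]/[HA] = 2.91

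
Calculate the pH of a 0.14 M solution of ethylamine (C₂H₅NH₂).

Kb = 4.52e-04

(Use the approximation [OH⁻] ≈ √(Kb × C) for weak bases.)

[OH⁻] = √(Kb × C) = √(4.52e-04 × 0.14) = 7.9549e-03. pOH = 2.10, pH = 14 - pOH

pH = 11.90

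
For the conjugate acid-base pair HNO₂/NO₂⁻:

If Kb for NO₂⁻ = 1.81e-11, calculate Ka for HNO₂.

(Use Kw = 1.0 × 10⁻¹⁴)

For a conjugate pair Ka × Kb = Kw, so Ka = Kw/Kb = 1.0 × 10⁻¹⁴ / 1.81e-11 = 5.52e-04.

K_a = 5.52e-04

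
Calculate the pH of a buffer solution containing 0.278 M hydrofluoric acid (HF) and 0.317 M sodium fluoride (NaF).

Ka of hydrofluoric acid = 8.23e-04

pKa = -log(8.23e-04) = 3.08. pH = pKa + log([A⁻]/[HA]) = 3.08 + log(0.317/0.278)

pH = 3.14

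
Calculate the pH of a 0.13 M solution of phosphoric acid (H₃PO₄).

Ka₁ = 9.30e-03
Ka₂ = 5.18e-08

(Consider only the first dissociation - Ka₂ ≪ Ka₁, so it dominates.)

First dissociation dominates. From Ka₁ = [H⁺][HA⁻]/[H₂A], x² + Ka₁·x − Ka₁·C = 0 with C = 0.13 M and Ka₁ = 9.30e-03. Solving: [H⁺] = (−Ka₁ + √(Ka₁² + 4·Ka₁·C)) / 2 = 3.0430e-02 M. pH = -log(3.0430e-02) = 1.52.

pH = 1.52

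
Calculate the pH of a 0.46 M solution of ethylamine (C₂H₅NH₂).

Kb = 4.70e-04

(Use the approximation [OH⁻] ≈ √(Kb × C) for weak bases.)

[OH⁻] = √(Kb × C) = √(4.70e-04 × 0.46) = 1.4704e-02. pOH = 1.83, pH = 14 - pOH

pH = 12.17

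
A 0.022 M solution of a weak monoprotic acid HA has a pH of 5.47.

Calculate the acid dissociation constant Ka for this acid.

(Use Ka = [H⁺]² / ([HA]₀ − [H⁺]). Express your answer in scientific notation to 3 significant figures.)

[H⁺] = 10^(−pH) = 10^(−5.47) = 3.388e-06 M. For HA ⇌ H⁺ + A⁻, Ka = [H⁺][A⁻]/[HA] = [H⁺]² / ([HA]₀ − [H⁺]) = (3.388e-06)² / (0.022 − 3.388e-06) = 5.22e-10.

K_a = 5.22e-10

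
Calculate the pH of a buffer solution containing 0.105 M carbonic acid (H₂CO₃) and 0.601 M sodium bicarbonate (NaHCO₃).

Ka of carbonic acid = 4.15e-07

pKa = -log(4.15e-07) = 6.38. pH = pKa + log([A⁻]/[HA]) = 6.38 + log(0.601/0.105)

pH = 7.14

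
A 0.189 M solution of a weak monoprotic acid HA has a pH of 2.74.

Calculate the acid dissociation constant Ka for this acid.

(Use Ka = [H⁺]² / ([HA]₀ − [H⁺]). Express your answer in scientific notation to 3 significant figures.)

[H⁺] = 10^(−pH) = 10^(−2.74) = 1.820e-03 M. For HA ⇌ H⁺ + A⁻, Ka = [H⁺][A⁻]/[HA] = [H⁺]² / ([HA]₀ − [H⁺]) = (1.820e-03)² / (0.189 − 1.820e-03) = 1.77e-05.

K_a = 1.77e-05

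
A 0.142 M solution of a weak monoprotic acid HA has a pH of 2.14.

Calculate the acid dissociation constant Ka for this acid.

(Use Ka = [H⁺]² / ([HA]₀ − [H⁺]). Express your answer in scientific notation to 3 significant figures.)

[H⁺] = 10^(−pH) = 10^(−2.14) = 7.244e-03 M. For HA ⇌ H⁺ + A⁻, Ka = [H⁺][A⁻]/[HA] = [H⁺]² / ([HA]₀ − [H⁺]) = (7.244e-03)² / (0.142 − 7.244e-03) = 3.89e-04.

K_a = 3.89e-04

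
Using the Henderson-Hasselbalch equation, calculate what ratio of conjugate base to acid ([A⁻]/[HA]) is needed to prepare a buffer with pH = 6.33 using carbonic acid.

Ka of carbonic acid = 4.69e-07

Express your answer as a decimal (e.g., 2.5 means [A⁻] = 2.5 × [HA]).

pKa = -log(4.69e-07) = 6.3288. pH = pKa + log([A⁻]/[HA]), so log([A⁻]/[HA]) = pH − pKa = 6.33 − 6.3288 = 0.0012. [A⁻]/[HA] = 10^(0.0012) = 1.00

[A⁻]/[HA] = 1.00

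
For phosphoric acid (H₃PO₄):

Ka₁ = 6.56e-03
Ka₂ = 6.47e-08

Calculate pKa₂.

pKa₂ = -log(Ka₂) = -log(6.47e-08) = 7.19.

pK_{a2} = 7.19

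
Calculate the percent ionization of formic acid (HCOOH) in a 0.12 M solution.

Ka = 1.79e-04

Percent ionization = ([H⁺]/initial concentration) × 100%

Using Ka equilibrium: x² + Ka×x - Ka×C = 0. Solving: [H⁺] = 4.5460e-03. Percent = (4.5460e-03/0.12) × 100

Percent ionization = 3.79%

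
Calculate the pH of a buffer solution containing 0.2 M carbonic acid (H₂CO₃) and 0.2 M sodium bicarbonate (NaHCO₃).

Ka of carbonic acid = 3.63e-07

pKa = -log(3.63e-07) = 6.44. pH = pKa + log([A⁻]/[HA]) = 6.44 + log(0.2/0.2)

pH = 6.44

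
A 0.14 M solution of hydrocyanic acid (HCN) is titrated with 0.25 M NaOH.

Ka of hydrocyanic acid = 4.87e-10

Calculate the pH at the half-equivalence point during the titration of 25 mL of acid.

At half-equivalence [HA] = [A⁻], so Henderson-Hasselbalch gives pH = pKa = -log(4.87e-10) = 9.31.

pH = pKa = 9.31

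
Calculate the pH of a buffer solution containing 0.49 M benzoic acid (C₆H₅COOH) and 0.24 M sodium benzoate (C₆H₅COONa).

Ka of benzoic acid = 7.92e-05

pKa = -log(7.92e-05) = 4.10. pH = pKa + log([A⁻]/[HA]) = 4.10 + log(0.24/0.49)

pH = 3.79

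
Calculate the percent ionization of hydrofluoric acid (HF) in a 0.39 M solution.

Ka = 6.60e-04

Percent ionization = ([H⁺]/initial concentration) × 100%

Using Ka equilibrium: x² + Ka×x - Ka×C = 0. Solving: [H⁺] = 1.5717e-02. Percent = (1.5717e-02/0.39) × 100

Percent ionization = 4.03%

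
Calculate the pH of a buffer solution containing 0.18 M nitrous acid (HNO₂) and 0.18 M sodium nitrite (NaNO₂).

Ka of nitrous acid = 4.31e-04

pKa = -log(4.31e-04) = 3.37. pH = pKa + log([A⁻]/[HA]) = 3.37 + log(0.18/0.18)

pH = 3.37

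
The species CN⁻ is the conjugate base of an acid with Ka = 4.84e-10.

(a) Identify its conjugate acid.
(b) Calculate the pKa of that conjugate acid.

(a) The conjugate acid is formed by adding one H⁺ to CN⁻, giving HCN. (b) pKa = -log(Ka) = -log(4.84e-10) = 9.32.

Conjugate acid: HCN; pK_a = 9.32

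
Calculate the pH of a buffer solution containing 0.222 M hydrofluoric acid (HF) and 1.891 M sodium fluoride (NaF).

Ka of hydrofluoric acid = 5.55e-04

pKa = -log(5.55e-04) = 3.26. pH = pKa + log([A⁻]/[HA]) = 3.26 + log(1.891/0.222)

pH = 4.19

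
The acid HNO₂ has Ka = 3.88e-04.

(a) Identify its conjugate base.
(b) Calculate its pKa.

(a) The conjugate base is formed by removing one H⁺ from HNO₂, giving NO₂⁻. (b) pKa = -log(Ka) = -log(3.88e-04) = 3.41.

Conjugate base: NO₂⁻; pK_a = 3.41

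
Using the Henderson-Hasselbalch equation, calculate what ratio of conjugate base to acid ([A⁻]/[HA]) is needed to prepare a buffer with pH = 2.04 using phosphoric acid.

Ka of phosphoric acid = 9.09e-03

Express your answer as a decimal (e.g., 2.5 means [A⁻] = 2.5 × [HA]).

pKa = -log(9.09e-03) = 2.0414. pH = pKa + log([A⁻]/[HA]), so log([A⁻]/[HA]) = pH − pKa = 2.04 − 2.0414 = -0.0014. [A⁻]/[HA] = 10^(-0.0014) = 0.997

[A⁻]/[HA] = 0.997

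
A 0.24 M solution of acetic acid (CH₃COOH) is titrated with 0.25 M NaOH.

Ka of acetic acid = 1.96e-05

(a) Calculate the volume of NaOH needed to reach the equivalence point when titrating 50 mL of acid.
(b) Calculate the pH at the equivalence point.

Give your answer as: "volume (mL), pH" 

moles acid = 0.24 × 50/1000 = 0.012 mol; V_base = moles/0.25 × 1000 = 48.0 mL. At equivalence only the conjugate base is present: [A⁻] = 0.012/0.098 = 1.2245e-01 M. Kb = Kw/Ka = 5.10e-10; [OH⁻] = √(Kb × [A⁻]) = 7.9040e-06; pOH = 5.10; pH = 14 - pOH = 8.90.

V = 48.0 mL, pH = 8.90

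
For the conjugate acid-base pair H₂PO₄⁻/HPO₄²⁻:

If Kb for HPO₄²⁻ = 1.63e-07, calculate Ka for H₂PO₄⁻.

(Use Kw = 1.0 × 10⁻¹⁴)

For a conjugate pair Ka × Kb = Kw, so Ka = Kw/Kb = 1.0 × 10⁻¹⁴ / 1.63e-07 = 6.13e-08.

K_a = 6.13e-08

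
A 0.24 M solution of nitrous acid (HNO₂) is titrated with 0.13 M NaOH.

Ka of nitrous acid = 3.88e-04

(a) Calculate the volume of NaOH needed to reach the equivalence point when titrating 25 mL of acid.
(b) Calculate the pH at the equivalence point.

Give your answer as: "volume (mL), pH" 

moles acid = 0.24 × 25/1000 = 0.006 mol; V_base = moles/0.13 × 1000 = 46.2 mL. At equivalence only the conjugate base is present: [A⁻] = 0.006/0.071 = 8.4324e-02 M. Kb = Kw/Ka = 2.58e-11; [OH⁻] = √(Kb × [A⁻]) = 1.4742e-06; pOH = 5.83; pH = 14 - pOH = 8.17.

V = 46.2 mL, pH = 8.17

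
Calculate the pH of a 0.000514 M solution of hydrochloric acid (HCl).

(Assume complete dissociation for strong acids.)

[H⁺] = 0.000514 M for strong acid. pH = -log[H⁺] = -log(0.000514)

pH = 3.29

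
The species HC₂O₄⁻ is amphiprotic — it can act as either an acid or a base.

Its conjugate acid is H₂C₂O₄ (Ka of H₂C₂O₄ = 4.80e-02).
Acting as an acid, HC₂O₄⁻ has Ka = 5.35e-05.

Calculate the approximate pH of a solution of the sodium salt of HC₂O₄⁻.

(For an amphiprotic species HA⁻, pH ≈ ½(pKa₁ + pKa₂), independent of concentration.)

pKa₁ = -log(4.80e-02) = 1.32; pKa₂ = -log(5.35e-05) = 4.27. For an amphiprotic species, pH ≈ ½(pKa₁ + pKa₂) = ½(1.32 + 4.27) = 2.80.

pH = 2.80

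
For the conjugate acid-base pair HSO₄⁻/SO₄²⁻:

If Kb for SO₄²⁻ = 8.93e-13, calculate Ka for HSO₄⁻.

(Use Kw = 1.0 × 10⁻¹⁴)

For a conjugate pair Ka × Kb = Kw, so Ka = Kw/Kb = 1.0 × 10⁻¹⁴ / 8.93e-13 = 1.12e-02.

K_a = 1.12e-02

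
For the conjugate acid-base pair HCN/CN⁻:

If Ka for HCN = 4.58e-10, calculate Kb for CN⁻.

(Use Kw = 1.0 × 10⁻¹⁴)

For a conjugate pair Ka × Kb = Kw, so Kb = Kw/Ka = 1.0 × 10⁻¹⁴ / 4.58e-10 = 2.18e-05.

K_b = 2.18e-05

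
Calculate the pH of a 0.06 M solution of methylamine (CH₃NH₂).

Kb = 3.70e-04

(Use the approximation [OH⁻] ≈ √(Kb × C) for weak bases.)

[OH⁻] = √(Kb × C) = √(3.70e-04 × 0.06) = 4.7117e-03. pOH = 2.33, pH = 14 - pOH

pH = 11.67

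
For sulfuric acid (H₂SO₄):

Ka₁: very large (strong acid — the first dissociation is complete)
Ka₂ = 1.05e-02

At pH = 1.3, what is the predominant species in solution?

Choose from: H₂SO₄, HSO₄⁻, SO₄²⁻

The first dissociation is complete, so H₂SO₄ itself is never the predominant species in water; pKa₂ = -log(1.05e-02) = 1.98. For a polyprotic acid the predominant species crosses at each pKa: below pKa_n the protonated form dominates, above it the deprotonated form does. At pH = 1.3, the predominant species is HSO₄⁻.

HSO₄⁻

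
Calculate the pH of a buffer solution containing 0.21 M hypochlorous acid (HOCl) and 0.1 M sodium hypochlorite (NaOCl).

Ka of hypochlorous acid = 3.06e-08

pKa = -log(3.06e-08) = 7.51. pH = pKa + log([A⁻]/[HA]) = 7.51 + log(0.1/0.21)

pH = 7.19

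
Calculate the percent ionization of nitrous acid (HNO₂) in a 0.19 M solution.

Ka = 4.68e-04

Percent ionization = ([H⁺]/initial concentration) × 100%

Using Ka equilibrium: x² + Ka×x - Ka×C = 0. Solving: [H⁺] = 9.1986e-03. Percent = (9.1986e-03/0.19) × 100

Percent ionization = 4.84%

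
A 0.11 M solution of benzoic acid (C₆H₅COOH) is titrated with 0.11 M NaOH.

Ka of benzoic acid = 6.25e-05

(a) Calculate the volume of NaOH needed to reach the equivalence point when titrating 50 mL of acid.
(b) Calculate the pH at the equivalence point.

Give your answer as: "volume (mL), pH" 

moles acid = 0.11 × 50/1000 = 0.0055 mol; V_base = moles/0.11 × 1000 = 50.0 mL. At equivalence only the conjugate base is present: [A⁻] = 0.0055/0.100 = 5.5000e-02 M. Kb = Kw/Ka = 1.60e-10; [OH⁻] = √(Kb × [A⁻]) = 2.9665e-06; pOH = 5.53; pH = 14 - pOH = 8.47.

V = 50.0 mL, pH = 8.47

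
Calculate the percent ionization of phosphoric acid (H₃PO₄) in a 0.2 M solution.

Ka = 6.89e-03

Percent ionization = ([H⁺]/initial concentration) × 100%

Using Ka equilibrium: x² + Ka×x - Ka×C = 0. Solving: [H⁺] = 3.3836e-02. Percent = (3.3836e-02/0.2) × 100

Percent ionization = 16.9%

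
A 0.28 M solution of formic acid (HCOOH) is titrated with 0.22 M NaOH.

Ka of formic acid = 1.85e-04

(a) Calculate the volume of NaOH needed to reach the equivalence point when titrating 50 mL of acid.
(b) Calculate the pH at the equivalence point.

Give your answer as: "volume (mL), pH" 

moles acid = 0.28 × 50/1000 = 0.014 mol; V_base = moles/0.22 × 1000 = 63.6 mL. At equivalence only the conjugate base is present: [A⁻] = 0.014/0.114 = 1.2320e-01 M. Kb = Kw/Ka = 5.41e-11; [OH⁻] = √(Kb × [A⁻]) = 2.5806e-06; pOH = 5.59; pH = 14 - pOH = 8.41.

V = 63.6 mL, pH = 8.41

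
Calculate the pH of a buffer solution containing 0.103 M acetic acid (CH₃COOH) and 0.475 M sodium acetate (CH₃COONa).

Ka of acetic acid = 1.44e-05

pKa = -log(1.44e-05) = 4.84. pH = pKa + log([A⁻]/[HA]) = 4.84 + log(0.475/0.103)

pH = 5.51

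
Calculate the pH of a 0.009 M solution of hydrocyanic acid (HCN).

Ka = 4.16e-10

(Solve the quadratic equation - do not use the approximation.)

x² + Ka×x - Ka×C = 0. Using quadratic formula: [H⁺] = 1.9347e-06

pH = 5.71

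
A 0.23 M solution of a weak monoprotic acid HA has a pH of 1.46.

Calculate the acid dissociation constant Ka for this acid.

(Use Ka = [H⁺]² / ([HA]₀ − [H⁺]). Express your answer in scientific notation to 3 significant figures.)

[H⁺] = 10^(−pH) = 10^(−1.46) = 3.467e-02 M. For HA ⇌ H⁺ + A⁻, Ka = [H⁺][A⁻]/[HA] = [H⁺]² / ([HA]₀ − [H⁺]) = (3.467e-02)² / (0.23 − 3.467e-02) = 6.16e-03.

K_a = 6.16e-03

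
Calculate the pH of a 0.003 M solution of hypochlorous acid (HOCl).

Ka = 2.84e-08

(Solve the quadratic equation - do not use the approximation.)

x² + Ka×x - Ka×C = 0. Using quadratic formula: [H⁺] = 9.2162e-06

pH = 5.04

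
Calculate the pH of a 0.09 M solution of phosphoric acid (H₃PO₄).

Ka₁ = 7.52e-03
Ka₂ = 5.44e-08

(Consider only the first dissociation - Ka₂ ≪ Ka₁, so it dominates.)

First dissociation dominates. From Ka₁ = [H⁺][HA⁻]/[H₂A], x² + Ka₁·x − Ka₁·C = 0 with C = 0.09 M and Ka₁ = 7.52e-03. Solving: [H⁺] = (−Ka₁ + √(Ka₁² + 4·Ka₁·C)) / 2 = 2.2526e-02 M. pH = -log(2.2526e-02) = 1.65.

pH = 1.65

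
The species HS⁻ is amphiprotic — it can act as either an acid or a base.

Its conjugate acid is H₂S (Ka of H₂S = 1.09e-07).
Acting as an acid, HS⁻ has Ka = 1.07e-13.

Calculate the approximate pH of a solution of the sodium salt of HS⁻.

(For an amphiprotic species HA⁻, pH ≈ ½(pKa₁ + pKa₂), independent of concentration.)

pKa₁ = -log(1.09e-07) = 6.96; pKa₂ = -log(1.07e-13) = 12.97. For an amphiprotic species, pH ≈ ½(pKa₁ + pKa₂) = ½(6.96 + 12.97) = 9.97.

pH = 9.97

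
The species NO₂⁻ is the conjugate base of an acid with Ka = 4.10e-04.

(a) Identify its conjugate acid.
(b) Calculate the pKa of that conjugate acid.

(a) The conjugate acid is formed by adding one H⁺ to NO₂⁻, giving HNO₂. (b) pKa = -log(Ka) = -log(4.10e-04) = 3.39.

Conjugate acid: HNO₂; pK_a = 3.39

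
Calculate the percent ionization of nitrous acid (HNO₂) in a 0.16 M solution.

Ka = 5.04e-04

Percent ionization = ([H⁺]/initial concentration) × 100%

Using Ka equilibrium: x² + Ka×x - Ka×C = 0. Solving: [H⁺] = 8.7315e-03. Percent = (8.7315e-03/0.16) × 100

Percent ionization = 5.46%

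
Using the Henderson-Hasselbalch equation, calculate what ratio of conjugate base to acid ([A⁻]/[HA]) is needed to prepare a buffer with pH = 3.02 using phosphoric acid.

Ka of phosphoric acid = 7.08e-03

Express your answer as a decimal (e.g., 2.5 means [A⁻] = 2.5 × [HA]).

pKa = -log(7.08e-03) = 2.1500. pH = pKa + log([A⁻]/[HA]), so log([A⁻]/[HA]) = pH − pKa = 3.02 − 2.1500 = 0.8700. [A⁻]/[HA] = 10^(0.8700) = 7.41

[A⁻]/[HA] = 7.41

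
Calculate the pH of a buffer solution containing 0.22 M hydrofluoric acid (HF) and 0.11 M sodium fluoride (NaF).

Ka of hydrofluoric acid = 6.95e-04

pKa = -log(6.95e-04) = 3.16. pH = pKa + log([A⁻]/[HA]) = 3.16 + log(0.11/0.22)

pH = 2.86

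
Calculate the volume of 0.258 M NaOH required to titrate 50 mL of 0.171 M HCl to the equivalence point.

At equivalence: moles acid = moles base. moles HCl = 0.171 × 50/1000 = 0.00855 mol. V_base = moles / 0.258 × 1000 = 33.1 mL.

V_{base} = 33.1 mL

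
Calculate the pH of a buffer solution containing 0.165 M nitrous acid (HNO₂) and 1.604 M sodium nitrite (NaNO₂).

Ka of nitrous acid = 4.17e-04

pKa = -log(4.17e-04) = 3.38. pH = pKa + log([A⁻]/[HA]) = 3.38 + log(1.604/0.165)

pH = 4.37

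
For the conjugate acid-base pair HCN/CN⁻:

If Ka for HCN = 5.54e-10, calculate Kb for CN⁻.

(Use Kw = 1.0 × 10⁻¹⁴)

For a conjugate pair Ka × Kb = Kw, so Kb = Kw/Ka = 1.0 × 10⁻¹⁴ / 5.54e-10 = 1.81e-05.

K_b = 1.81e-05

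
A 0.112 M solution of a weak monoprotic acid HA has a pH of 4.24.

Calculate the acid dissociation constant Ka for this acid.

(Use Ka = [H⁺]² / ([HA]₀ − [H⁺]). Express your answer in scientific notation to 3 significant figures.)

[H⁺] = 10^(−pH) = 10^(−4.24) = 5.754e-05 M. For HA ⇌ H⁺ + A⁻, Ka = [H⁺][A⁻]/[HA] = [H⁺]² / ([HA]₀ − [H⁺]) = (5.754e-05)² / (0.112 − 5.754e-05) = 2.96e-08.

K_a = 2.96e-08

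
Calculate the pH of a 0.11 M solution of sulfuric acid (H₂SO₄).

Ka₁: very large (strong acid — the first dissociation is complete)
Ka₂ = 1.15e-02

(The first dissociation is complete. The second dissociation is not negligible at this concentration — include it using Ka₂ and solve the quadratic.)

First dissociation is complete: [H⁺]₀ = [HSO₄⁻]₀ = C = 0.11 M. Second dissociation HSO₄⁻ ⇌ H⁺ + SO₄²⁻: let x = [SO₄²⁻]. Ka₂ = (C + x)·x / (C − x) = 1.15e-02 → x² + (C + Ka₂)·x − Ka₂·C = 0 → x² + 0.12150·x − 1.265e-03 = 0. x = (−0.12150 + √(0.12150² + 4 × 1.265e-03)) / 2 = 9.6458e-03 M. [H⁺] = C + x = 0.11 + 9.6458e-03 = 1.1965e-01 M. pH = -log(1.1965e-01) = 0.92.

pH = 0.92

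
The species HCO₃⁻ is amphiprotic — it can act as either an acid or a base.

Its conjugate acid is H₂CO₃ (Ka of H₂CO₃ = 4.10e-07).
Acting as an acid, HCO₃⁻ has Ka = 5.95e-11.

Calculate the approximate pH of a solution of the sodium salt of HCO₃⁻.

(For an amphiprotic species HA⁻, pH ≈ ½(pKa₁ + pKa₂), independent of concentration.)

pKa₁ = -log(4.10e-07) = 6.39; pKa₂ = -log(5.95e-11) = 10.23. For an amphiprotic species, pH ≈ ½(pKa₁ + pKa₂) = ½(6.39 + 10.23) = 8.31.

pH = 8.31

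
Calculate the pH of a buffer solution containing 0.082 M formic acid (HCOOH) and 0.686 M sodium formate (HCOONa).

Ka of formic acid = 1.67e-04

pKa = -log(1.67e-04) = 3.78. pH = pKa + log([A⁻]/[HA]) = 3.78 + log(0.686/0.082)

pH = 4.70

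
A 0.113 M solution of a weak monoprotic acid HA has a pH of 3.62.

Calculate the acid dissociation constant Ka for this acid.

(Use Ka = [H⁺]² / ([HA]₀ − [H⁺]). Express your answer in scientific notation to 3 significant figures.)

[H⁺] = 10^(−pH) = 10^(−3.62) = 2.399e-04 M. For HA ⇌ H⁺ + A⁻, Ka = [H⁺][A⁻]/[HA] = [H⁺]² / ([HA]₀ − [H⁺]) = (2.399e-04)² / (0.113 − 2.399e-04) = 5.10e-07.

K_a = 5.10e-07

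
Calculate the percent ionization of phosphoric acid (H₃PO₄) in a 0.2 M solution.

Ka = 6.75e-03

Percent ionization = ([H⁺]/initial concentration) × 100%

Using Ka equilibrium: x² + Ka×x - Ka×C = 0. Solving: [H⁺] = 3.3522e-02. Percent = (3.3522e-02/0.2) × 100

Percent ionization = 16.8%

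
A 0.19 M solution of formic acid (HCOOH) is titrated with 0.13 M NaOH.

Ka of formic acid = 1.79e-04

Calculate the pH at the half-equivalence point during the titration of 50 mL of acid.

At half-equivalence [HA] = [A⁻], so Henderson-Hasselbalch gives pH = pKa = -log(1.79e-04) = 3.75.

pH = pKa = 3.75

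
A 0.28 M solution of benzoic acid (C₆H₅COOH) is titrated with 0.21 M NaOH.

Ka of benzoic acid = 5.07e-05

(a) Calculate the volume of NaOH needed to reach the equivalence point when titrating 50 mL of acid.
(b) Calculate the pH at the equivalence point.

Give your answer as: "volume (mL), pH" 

moles acid = 0.28 × 50/1000 = 0.014 mol; V_base = moles/0.21 × 1000 = 66.7 mL. At equivalence only the conjugate base is present: [A⁻] = 0.014/0.117 = 1.2000e-01 M. Kb = Kw/Ka = 1.97e-10; [OH⁻] = √(Kb × [A⁻]) = 4.8650e-06; pOH = 5.31; pH = 14 - pOH = 8.69.

V = 66.7 mL, pH = 8.69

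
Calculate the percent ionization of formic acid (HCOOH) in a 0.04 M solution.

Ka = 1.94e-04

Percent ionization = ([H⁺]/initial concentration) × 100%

Using Ka equilibrium: x² + Ka×x - Ka×C = 0. Solving: [H⁺] = 2.6904e-03. Percent = (2.6904e-03/0.04) × 100

Percent ionization = 6.73%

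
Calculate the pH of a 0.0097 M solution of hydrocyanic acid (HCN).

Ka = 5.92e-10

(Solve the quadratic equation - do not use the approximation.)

x² + Ka×x - Ka×C = 0. Using quadratic formula: [H⁺] = 2.3960e-06

pH = 5.62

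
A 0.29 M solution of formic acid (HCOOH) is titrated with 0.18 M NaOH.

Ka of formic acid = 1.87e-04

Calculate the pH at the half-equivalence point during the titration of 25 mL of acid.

At half-equivalence [HA] = [A⁻], so Henderson-Hasselbalch gives pH = pKa = -log(1.87e-04) = 3.73.

pH = pKa = 3.73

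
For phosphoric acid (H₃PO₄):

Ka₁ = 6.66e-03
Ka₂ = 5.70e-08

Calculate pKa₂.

pKa₂ = -log(Ka₂) = -log(5.70e-08) = 7.24.

pK_{a2} = 7.24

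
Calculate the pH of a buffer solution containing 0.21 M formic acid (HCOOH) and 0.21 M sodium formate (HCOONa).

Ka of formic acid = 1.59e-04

pKa = -log(1.59e-04) = 3.80. pH = pKa + log([A⁻]/[HA]) = 3.80 + log(0.21/0.21)

pH = 3.80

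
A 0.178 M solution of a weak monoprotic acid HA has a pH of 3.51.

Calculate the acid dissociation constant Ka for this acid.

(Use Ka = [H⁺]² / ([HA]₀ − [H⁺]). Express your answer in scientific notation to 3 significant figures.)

[H⁺] = 10^(−pH) = 10^(−3.51) = 3.090e-04 M. For HA ⇌ H⁺ + A⁻, Ka = [H⁺][A⁻]/[HA] = [H⁺]² / ([HA]₀ − [H⁺]) = (3.090e-04)² / (0.178 − 3.090e-04) = 5.37e-07.

K_a = 5.37e-07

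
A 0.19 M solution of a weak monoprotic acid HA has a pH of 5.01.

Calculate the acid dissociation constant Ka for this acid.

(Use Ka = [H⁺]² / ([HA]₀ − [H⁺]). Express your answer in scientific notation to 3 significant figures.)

[H⁺] = 10^(−pH) = 10^(−5.01) = 9.772e-06 M. For HA ⇌ H⁺ + A⁻, Ka = [H⁺][A⁻]/[HA] = [H⁺]² / ([HA]₀ − [H⁺]) = (9.772e-06)² / (0.19 − 9.772e-06) = 5.03e-10.

K_a = 5.03e-10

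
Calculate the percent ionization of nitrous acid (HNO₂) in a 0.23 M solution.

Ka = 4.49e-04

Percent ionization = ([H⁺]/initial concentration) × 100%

Using Ka equilibrium: x² + Ka×x - Ka×C = 0. Solving: [H⁺] = 9.9402e-03. Percent = (9.9402e-03/0.23) × 100

Percent ionization = 4.32%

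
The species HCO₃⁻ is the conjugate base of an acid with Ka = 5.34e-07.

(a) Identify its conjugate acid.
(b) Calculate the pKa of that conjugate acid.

(a) The conjugate acid is formed by adding one H⁺ to HCO₃⁻, giving H₂CO₃. (b) pKa = -log(Ka) = -log(5.34e-07) = 6.27.

Conjugate acid: H₂CO₃; pK_a = 6.27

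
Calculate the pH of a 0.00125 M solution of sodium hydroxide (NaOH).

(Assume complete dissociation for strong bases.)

[OH⁻] = 0.00125 M for strong base. pOH = -log[OH⁻] = 2.90, pH = 14 - pOH

pH = 11.10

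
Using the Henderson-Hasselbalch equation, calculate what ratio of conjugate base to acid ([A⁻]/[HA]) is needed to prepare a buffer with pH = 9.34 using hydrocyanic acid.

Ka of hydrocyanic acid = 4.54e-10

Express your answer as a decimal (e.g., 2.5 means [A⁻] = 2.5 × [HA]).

pKa = -log(4.54e-10) = 9.3429. pH = pKa + log([A⁻]/[HA]), so log([A⁻]/[HA]) = pH − pKa = 9.34 − 9.3429 = -0.0029. [A⁻]/[HA] = 10^(-0.0029) = 0.993

[A⁻]/[HA] = 0.993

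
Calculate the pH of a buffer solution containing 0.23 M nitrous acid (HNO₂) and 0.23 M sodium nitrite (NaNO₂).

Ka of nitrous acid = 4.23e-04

pKa = -log(4.23e-04) = 3.37. pH = pKa + log([A⁻]/[HA]) = 3.37 + log(0.23/0.23)

pH = 3.37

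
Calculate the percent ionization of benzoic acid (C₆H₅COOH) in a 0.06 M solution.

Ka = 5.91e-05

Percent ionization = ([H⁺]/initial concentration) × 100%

Using Ka equilibrium: x² + Ka×x - Ka×C = 0. Solving: [H⁺] = 1.8538e-03. Percent = (1.8538e-03/0.06) × 100

Percent ionization = 3.09%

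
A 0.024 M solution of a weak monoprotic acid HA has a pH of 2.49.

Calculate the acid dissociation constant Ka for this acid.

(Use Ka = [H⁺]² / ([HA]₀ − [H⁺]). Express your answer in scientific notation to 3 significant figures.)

[H⁺] = 10^(−pH) = 10^(−2.49) = 3.236e-03 M. For HA ⇌ H⁺ + A⁻, Ka = [H⁺][A⁻]/[HA] = [H⁺]² / ([HA]₀ − [H⁺]) = (3.236e-03)² / (0.024 − 3.236e-03) = 5.04e-04.

K_a = 5.04e-04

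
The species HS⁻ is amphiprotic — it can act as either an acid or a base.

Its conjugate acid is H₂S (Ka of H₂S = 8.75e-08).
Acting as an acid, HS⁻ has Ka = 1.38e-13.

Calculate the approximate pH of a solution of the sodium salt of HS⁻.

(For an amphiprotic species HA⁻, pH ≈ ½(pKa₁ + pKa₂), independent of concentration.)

pKa₁ = -log(8.75e-08) = 7.06; pKa₂ = -log(1.38e-13) = 12.86. For an amphiprotic species, pH ≈ ½(pKa₁ + pKa₂) = ½(7.06 + 12.86) = 9.96.

pH = 9.96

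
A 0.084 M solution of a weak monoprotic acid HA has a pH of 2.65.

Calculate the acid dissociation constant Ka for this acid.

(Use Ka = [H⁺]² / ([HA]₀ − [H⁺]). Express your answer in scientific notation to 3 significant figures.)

[H⁺] = 10^(−pH) = 10^(−2.65) = 2.239e-03 M. For HA ⇌ H⁺ + A⁻, Ka = [H⁺][A⁻]/[HA] = [H⁺]² / ([HA]₀ − [H⁺]) = (2.239e-03)² / (0.084 − 2.239e-03) = 6.13e-05.

K_a = 6.13e-05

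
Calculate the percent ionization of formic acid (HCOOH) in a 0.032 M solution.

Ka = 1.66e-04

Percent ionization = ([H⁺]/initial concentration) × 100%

Using Ka equilibrium: x² + Ka×x - Ka×C = 0. Solving: [H⁺] = 2.2233e-03. Percent = (2.2233e-03/0.032) × 100

Percent ionization = 6.95%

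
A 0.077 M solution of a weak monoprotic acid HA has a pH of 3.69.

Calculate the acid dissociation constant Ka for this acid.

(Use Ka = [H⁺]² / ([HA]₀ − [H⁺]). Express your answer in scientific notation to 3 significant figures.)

[H⁺] = 10^(−pH) = 10^(−3.69) = 2.042e-04 M. For HA ⇌ H⁺ + A⁻, Ka = [H⁺][A⁻]/[HA] = [H⁺]² / ([HA]₀ − [H⁺]) = (2.042e-04)² / (0.077 − 2.042e-04) = 5.43e-07.

K_a = 5.43e-07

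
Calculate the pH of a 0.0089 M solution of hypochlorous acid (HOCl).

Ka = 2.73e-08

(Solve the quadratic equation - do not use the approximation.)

x² + Ka×x - Ka×C = 0. Using quadratic formula: [H⁺] = 1.5574e-05

pH = 4.81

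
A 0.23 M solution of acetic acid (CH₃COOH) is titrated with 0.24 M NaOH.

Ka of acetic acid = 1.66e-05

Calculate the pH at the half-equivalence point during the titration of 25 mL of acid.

At half-equivalence [HA] = [A⁻], so Henderson-Hasselbalch gives pH = pKa = -log(1.66e-05) = 4.78.

pH = pKa = 4.78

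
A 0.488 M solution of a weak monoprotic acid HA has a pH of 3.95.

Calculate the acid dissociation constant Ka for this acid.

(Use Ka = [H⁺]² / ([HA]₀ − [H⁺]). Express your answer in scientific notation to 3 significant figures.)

[H⁺] = 10^(−pH) = 10^(−3.95) = 1.122e-04 M. For HA ⇌ H⁺ + A⁻, Ka = [H⁺][A⁻]/[HA] = [H⁺]² / ([HA]₀ − [H⁺]) = (1.122e-04)² / (0.488 − 1.122e-04) = 2.58e-08.

K_a = 2.58e-08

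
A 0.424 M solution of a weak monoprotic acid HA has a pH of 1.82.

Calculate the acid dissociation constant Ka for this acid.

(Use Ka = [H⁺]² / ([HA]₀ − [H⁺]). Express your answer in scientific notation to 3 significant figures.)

[H⁺] = 10^(−pH) = 10^(−1.82) = 1.514e-02 M. For HA ⇌ H⁺ + A⁻, Ka = [H⁺][A⁻]/[HA] = [H⁺]² / ([HA]₀ − [H⁺]) = (1.514e-02)² / (0.424 − 1.514e-02) = 5.60e-04.

K_a = 5.60e-04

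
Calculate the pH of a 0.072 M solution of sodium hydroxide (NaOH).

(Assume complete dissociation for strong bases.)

[OH⁻] = 0.072 M for strong base. pOH = -log[OH⁻] = 1.14, pH = 14 - pOH

pH = 12.86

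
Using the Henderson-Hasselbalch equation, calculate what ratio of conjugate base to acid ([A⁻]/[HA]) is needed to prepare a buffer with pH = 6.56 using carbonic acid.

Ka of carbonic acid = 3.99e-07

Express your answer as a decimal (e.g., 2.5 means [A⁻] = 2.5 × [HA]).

pKa = -log(3.99e-07) = 6.3990. pH = pKa + log([A⁻]/[HA]), so log([A⁻]/[HA]) = pH − pKa = 6.56 − 6.3990 = 0.1610. [A⁻]/[HA] = 10^(0.1610) = 1.45

[A⁻]/[HA] = 1.45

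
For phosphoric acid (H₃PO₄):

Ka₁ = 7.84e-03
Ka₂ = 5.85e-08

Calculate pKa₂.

pKa₂ = -log(Ka₂) = -log(5.85e-08) = 7.23.

pK_{a2} = 7.23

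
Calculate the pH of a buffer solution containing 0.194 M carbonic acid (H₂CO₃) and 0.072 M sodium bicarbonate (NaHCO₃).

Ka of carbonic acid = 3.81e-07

pKa = -log(3.81e-07) = 6.42. pH = pKa + log([A⁻]/[HA]) = 6.42 + log(0.072/0.194)

pH = 5.99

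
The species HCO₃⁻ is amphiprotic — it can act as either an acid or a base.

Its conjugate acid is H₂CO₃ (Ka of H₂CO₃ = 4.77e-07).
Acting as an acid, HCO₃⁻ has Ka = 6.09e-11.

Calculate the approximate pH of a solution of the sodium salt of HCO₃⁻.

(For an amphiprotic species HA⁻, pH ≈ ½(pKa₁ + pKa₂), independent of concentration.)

pKa₁ = -log(4.77e-07) = 6.32; pKa₂ = -log(6.09e-11) = 10.22. For an amphiprotic species, pH ≈ ½(pKa₁ + pKa₂) = ½(6.32 + 10.22) = 8.27.

pH = 8.27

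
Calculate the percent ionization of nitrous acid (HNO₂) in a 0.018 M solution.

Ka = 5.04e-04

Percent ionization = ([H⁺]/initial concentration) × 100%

Using Ka equilibrium: x² + Ka×x - Ka×C = 0. Solving: [H⁺] = 2.7705e-03. Percent = (2.7705e-03/0.018) × 100

Percent ionization = 15.4%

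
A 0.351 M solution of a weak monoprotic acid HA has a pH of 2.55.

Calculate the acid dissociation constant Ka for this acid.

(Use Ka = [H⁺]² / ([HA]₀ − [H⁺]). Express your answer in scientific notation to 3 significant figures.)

[H⁺] = 10^(−pH) = 10^(−2.55) = 2.818e-03 M. For HA ⇌ H⁺ + A⁻, Ka = [H⁺][A⁻]/[HA] = [H⁺]² / ([HA]₀ − [H⁺]) = (2.818e-03)² / (0.351 − 2.818e-03) = 2.28e-05.

K_a = 2.28e-05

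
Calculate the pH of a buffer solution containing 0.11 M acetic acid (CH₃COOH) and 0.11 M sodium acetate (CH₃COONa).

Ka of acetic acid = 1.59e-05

pKa = -log(1.59e-05) = 4.80. pH = pKa + log([A⁻]/[HA]) = 4.80 + log(0.11/0.11)

pH = 4.80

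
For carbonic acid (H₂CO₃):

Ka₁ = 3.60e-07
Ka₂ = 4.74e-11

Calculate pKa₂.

pKa₂ = -log(Ka₂) = -log(4.74e-11) = 10.32.

pK_{a2} = 10.32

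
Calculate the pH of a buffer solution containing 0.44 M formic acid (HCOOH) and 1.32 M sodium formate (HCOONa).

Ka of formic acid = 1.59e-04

pKa = -log(1.59e-04) = 3.80. pH = pKa + log([A⁻]/[HA]) = 3.80 + log(1.32/0.44)

pH = 4.28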